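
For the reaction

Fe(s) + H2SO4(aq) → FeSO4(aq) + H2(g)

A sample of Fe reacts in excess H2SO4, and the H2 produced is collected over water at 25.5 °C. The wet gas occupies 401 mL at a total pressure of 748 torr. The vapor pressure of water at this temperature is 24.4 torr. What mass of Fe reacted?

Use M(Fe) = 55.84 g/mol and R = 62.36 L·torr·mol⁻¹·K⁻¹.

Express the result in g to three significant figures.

P(H2) = 748 − 24.4 = 723.6 torr
n(H2) = PV/RT = (723.6 × 0.4010) / (62.36 × 298.65) = 0.01558 mol
n(Fe) = (1/1) × 0.01558 = 0.01558 mol
m(Fe) = 0.01558 × 55.84 = 0.8700 g

0.870 g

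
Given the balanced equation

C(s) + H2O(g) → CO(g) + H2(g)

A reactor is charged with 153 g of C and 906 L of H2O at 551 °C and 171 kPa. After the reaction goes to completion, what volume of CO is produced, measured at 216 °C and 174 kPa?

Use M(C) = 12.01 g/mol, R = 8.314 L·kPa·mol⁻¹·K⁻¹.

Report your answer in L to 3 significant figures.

298 L

n(C) = 153 / 12.01 = 12.74 mol
n(H2O) = PV/RT = (171 × 906) / (8.314 × 824.15) = 22.61 mol
For 12.74 mol C, stoichiometry requires (1/1) × 12.74 = 12.74 mol H2O; 22.61 mol is available, so C is limiting.
n(CO) = (1/1) × 12.74 = 12.74 mol
V(CO) = nRT/P = 12.74 × 8.314 × 489.15 / 174 = 297.8 L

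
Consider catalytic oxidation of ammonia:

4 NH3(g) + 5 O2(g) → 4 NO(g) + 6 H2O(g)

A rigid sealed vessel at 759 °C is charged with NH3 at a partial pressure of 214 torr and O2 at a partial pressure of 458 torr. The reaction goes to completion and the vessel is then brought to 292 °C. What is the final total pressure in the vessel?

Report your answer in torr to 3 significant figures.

With V and T fixed, P_i ∝ n_i, so the mole ratios apply directly to partial pressures at 759 °C.
P(O2) required for 214 torr of NH3 = (5/4) × 214 = 267.5 torr; available 458 torr, so NH3 is limiting.
P(O2) remaining = 458 − (5/4) × 214 = 190.5 torr
P(gaseous products) = (4+6)/4 × 214 = 535.0 torr
P_total at 759 °C = 190.5 + 535.0 = 725.5 torr
Scaling to 292 °C: P = 725.5 × 565.15/1032.15 = 397.2 torr

397 torr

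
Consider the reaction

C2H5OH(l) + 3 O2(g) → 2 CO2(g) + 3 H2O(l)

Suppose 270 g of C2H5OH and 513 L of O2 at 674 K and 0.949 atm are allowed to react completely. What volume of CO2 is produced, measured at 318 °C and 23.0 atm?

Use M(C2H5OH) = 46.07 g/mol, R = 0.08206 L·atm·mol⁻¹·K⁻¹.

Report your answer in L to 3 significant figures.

n(C2H5OH) = 270 / 46.07 = 5.861 mol
n(O2) = PV/RT = (0.949 × 513) / (0.08206 × 674) = 8.802 mol
For 5.861 mol C2H5OH, stoichiometry requires (3/1) × 5.861 = 17.58 mol O2; 8.802 mol is available, so O2 is limiting.
n(CO2) = (2/3) × 8.802 = 5.868 mol
V(CO2) = nRT/P = 5.868 × 0.08206 × 591.15 / 23.0 = 12.38 L

12.4 L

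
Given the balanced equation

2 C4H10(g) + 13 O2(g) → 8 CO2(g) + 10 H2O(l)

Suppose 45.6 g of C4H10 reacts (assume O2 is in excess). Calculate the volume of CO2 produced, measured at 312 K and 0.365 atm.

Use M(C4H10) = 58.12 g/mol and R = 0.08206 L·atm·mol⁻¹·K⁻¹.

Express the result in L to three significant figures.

220 L

n(C4H10) = 45.60 / 58.12 = 0.7846 mol
n(CO2) = (8/2) × 0.7846 = 3.138 mol
V = nRT/P = 3.138 × 0.08206 × 312 / 0.365 = 220.1 L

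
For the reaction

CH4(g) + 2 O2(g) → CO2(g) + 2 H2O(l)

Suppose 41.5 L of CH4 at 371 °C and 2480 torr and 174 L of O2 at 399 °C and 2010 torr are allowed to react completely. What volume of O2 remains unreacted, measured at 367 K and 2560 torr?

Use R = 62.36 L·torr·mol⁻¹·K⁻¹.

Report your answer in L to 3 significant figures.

28.8 L

n(CH4) = PV/RT = (2480 × 41.5) / (62.36 × 644.15) = 2.562 mol
n(O2) = PV/RT = (2010 × 174) / (62.36 × 672.15) = 8.344 mol
For 2.562 mol CH4, stoichiometry requires (2/1) × 2.562 = 5.124 mol O2; 8.344 mol is available, so CH4 is limiting.
n(O2) consumed = (2/1) × 2.562 = 5.124 mol; remaining = 8.344 − 5.124 = 3.220 mol
V(O2) = nRT/P = 3.220 × 62.36 × 367 / 2560 = 28.79 L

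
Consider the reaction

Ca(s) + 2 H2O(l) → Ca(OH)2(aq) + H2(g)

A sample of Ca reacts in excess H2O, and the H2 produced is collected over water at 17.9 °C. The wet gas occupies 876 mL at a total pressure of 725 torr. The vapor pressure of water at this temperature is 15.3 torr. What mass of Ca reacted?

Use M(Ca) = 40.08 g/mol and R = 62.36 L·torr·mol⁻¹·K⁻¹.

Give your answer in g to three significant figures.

P(H2) = 725 − 15.3 = 709.7 torr
n(H2) = PV/RT = (709.7 × 0.8760) / (62.36 × 291.05) = 0.03425 mol
n(Ca) = (1/1) × 0.03425 = 0.03425 mol
m(Ca) = 0.03425 × 40.08 = 1.373 g

1.37 g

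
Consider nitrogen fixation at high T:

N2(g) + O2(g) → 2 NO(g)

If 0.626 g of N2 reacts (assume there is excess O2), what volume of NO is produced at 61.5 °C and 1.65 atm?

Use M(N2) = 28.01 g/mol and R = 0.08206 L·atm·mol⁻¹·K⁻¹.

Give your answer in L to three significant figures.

n(N2) = 0.6260 / 28.01 = 0.02235 mol
n(NO) = (2/1) × 0.02235 = 0.04470 mol
V = nRT/P = 0.04470 × 0.08206 × 334.65 / 1.65 = 0.7440 L

0.744 L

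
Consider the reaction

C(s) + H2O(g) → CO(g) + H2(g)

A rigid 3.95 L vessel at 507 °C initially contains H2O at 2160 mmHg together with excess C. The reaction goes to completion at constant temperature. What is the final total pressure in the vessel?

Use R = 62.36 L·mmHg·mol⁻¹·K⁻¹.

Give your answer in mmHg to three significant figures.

Since T and V are fixed, P_final/P_initial = n_final/n_initial = 2/1.
P_final = (2/1) × 2160 = 4320 mmHg

4320 mmHg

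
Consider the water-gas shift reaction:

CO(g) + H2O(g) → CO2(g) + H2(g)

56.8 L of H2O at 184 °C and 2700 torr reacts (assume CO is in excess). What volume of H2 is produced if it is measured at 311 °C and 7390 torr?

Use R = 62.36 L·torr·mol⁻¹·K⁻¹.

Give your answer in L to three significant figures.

n(H2O) = PV/RT = (2700 × 56.8) / (62.36 × 457.15) = 5.380 mol
n(H2) = (1/1) × 5.380 = 5.380 mol
V = nRT/P = 5.380 × 62.36 × 584.15 / 7390 = 26.52 L

26.5 L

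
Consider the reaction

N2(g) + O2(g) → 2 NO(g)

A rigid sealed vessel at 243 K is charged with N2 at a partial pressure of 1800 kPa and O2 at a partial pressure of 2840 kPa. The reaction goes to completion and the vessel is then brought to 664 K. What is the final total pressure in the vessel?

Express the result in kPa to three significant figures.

12700 kPa

Because the vessel is rigid and T is held at 243 K, work the stoichiometry in partial pressures (P_i = n_iRT/V).
P(O2) required for 1800 kPa of N2 = (1/1) × 1800 = 1800 kPa; available 2840 kPa, so N2 is limiting.
P(O2) remaining = 2840 − (1/1) × 1800 = 1040 kPa
P(gaseous products) = (2)/1 × 1800 = 3600 kPa
P_total at 243 K = 1040 + 3600 = 4640 kPa
Scaling to 664 K: P = 4640 × 664/243 = 12680 kPa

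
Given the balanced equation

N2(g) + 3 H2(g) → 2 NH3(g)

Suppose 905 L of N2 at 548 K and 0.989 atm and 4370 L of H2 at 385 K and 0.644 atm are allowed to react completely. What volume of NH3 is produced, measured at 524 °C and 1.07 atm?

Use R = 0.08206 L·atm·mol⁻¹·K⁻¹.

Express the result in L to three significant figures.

2430 L

n(N2) = PV/RT = (0.989 × 905) / (0.08206 × 548) = 19.90 mol
n(H2) = PV/RT = (0.644 × 4370) / (0.08206 × 385) = 89.08 mol
For 19.90 mol N2, stoichiometry requires (3/1) × 19.90 = 59.70 mol H2; 89.08 mol is available, so N2 is limiting.
n(NH3) = (2/1) × 19.90 = 39.80 mol
V(NH3) = nRT/P = 39.80 × 0.08206 × 797.15 / 1.07 = 2433 L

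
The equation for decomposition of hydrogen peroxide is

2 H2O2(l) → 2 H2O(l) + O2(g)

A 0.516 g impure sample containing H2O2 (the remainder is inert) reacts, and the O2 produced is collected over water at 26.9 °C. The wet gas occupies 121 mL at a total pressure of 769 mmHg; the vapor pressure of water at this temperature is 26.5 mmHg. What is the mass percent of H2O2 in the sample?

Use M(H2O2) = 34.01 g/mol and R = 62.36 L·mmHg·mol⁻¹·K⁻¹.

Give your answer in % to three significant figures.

63.3 %

P(O2) = 769 − 26.5 = 742.5 mmHg
n(O2) = PV/RT = (742.5 × 0.1210) / (62.36 × 300.05) = 0.004802 mol
n(H2O2) = (2/1) × 0.004802 = 0.009604 mol
m(H2O2) = 0.009604 × 34.01 = 0.3266 g
%H2O2 = 0.3266 / 0.516 × 100 = 63.29%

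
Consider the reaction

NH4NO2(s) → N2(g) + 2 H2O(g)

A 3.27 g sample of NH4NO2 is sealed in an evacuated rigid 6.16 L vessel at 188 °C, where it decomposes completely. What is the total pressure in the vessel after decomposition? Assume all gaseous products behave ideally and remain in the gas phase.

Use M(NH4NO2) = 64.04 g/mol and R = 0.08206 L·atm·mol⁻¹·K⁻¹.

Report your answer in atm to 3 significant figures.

0.941 atm

n(NH4NO2) = 3.27 / 64.04 = 0.05106 mol
n(gas produced) = (3/1) × 0.05106 = 0.1532 mol
P = nRT/V = 0.1532 × 0.08206 × 461.15 / 6.16 = 0.9411 atm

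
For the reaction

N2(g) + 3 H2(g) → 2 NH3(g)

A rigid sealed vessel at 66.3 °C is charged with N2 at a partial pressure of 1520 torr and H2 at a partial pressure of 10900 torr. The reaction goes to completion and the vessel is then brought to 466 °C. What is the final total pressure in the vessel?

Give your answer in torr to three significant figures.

With V and T fixed, P_i ∝ n_i, so the mole ratios apply directly to partial pressures at 66.3 °C.
P(H2) required for 1520 torr of N2 = (3/1) × 1520 = 4560 torr; available 10900 torr, so N2 is limiting.
P(H2) remaining = 10900 − (3/1) × 1520 = 6340 torr
P(gaseous products) = (2)/1 × 1520 = 3040 torr
P_total at 66.3 °C = 6340 + 3040 = 9380 torr
Scaling to 466 °C: P = 9380 × 739.15/339.45 = 20420 torr

20400 torr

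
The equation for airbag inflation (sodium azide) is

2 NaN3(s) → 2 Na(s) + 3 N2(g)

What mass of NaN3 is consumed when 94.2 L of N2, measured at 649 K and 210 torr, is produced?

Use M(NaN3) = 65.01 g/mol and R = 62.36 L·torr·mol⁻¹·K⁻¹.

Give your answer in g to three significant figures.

n(N2) = PV/RT = (210 × 94.2) / (62.36 × 649) = 0.4888 mol
n(NaN3) = (2/3) × 0.4888 = 0.3259 mol
m(NaN3) = 0.3259 × 65.01 = 21.19 g

21.2 g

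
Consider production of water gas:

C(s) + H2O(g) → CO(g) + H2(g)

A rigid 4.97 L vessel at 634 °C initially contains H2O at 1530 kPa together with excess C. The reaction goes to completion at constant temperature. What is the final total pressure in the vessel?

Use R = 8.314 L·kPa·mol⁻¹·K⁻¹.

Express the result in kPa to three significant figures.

3060 kPa

Rigid vessel, constant T ⇒ P scales with total gas moles (1 → 2).
P_final = (2/1) × 1530 = 3060 kPa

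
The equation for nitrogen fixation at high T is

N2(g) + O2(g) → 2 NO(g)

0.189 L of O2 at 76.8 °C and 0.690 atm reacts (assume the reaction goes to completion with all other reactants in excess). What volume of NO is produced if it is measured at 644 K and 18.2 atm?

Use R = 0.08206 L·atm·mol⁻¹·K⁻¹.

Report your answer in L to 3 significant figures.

0.0264 L

n(O2) = PV/RT = (0.690 × 0.189) / (0.08206 × 349.95) = 0.004541 mol
n(NO) = (2/1) × 0.004541 = 0.009082 mol
V = nRT/P = 0.009082 × 0.08206 × 644 / 18.2 = 0.02637 L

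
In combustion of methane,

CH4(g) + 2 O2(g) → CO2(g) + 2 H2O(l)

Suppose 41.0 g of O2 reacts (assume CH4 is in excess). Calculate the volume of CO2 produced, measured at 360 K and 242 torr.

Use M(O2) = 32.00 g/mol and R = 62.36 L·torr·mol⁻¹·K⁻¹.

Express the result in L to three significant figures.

n(O2) = 41.00 / 32.00 = 1.281 mol
n(CO2) = (1/2) × 1.281 = 0.6405 mol
V = nRT/P = 0.6405 × 62.36 × 360 / 242 = 59.42 L

59.4 L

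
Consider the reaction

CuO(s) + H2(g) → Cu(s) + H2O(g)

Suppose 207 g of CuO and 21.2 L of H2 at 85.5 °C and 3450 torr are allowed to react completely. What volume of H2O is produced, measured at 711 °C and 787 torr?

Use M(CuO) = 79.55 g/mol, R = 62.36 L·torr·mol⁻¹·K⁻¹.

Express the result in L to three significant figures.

n(CuO) = 207 / 79.55 = 2.602 mol
n(H2) = PV/RT = (3450 × 21.2) / (62.36 × 358.65) = 3.270 mol
For 2.602 mol CuO, stoichiometry requires (1/1) × 2.602 = 2.602 mol H2; 3.270 mol is available, so CuO is limiting.
n(H2O) = (1/1) × 2.602 = 2.602 mol
V(H2O) = nRT/P = 2.602 × 62.36 × 984.15 / 787 = 202.9 L

203 L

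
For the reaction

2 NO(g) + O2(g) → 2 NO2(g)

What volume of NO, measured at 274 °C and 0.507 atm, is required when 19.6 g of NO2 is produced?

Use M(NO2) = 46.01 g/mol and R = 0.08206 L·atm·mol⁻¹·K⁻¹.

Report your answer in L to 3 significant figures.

37.7 L

n(NO2) = 19.60 / 46.01 = 0.4260 mol
n(NO) = (2/2) × 0.4260 = 0.4260 mol
V = nRT/P = 0.4260 × 0.08206 × 547.15 / 0.507 = 37.73 L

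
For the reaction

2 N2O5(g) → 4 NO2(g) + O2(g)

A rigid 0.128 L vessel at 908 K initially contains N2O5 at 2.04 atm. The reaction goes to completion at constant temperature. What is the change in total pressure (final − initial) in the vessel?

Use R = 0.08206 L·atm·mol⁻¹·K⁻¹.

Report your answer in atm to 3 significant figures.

3.06 atm

Rigid vessel, constant T ⇒ P scales with total gas moles (2 → 5).
P_final = (5/2) × 2.04 = 5.100 atm; ΔP = 5.100 − 2.04 = 3.060 atm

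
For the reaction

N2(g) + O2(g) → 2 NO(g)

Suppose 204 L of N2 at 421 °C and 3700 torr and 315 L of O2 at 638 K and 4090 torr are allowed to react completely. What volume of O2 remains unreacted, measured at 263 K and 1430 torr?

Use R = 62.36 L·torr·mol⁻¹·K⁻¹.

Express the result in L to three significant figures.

n(N2) = PV/RT = (3700 × 204) / (62.36 × 694.15) = 17.44 mol
n(O2) = PV/RT = (4090 × 315) / (62.36 × 638) = 32.38 mol
For 17.44 mol N2, stoichiometry requires (1/1) × 17.44 = 17.44 mol O2; 32.38 mol is available, so N2 is limiting.
n(O2) consumed = (1/1) × 17.44 = 17.44 mol; remaining = 32.38 − 17.44 = 14.94 mol
V(O2) = nRT/P = 14.94 × 62.36 × 263 / 1430 = 171.3 L

171 L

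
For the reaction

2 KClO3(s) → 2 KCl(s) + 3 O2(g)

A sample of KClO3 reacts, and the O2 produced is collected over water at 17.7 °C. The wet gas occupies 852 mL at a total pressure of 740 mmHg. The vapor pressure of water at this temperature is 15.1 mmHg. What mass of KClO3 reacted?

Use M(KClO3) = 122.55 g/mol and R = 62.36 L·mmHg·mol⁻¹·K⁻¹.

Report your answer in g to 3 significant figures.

P(O2) = 740 − 15.1 = 724.9 mmHg
n(O2) = PV/RT = (724.9 × 0.8520) / (62.36 × 290.85) = 0.03405 mol
n(KClO3) = (2/3) × 0.03405 = 0.02270 mol
m(KClO3) = 0.02270 × 122.55 = 2.782 g

2.78 g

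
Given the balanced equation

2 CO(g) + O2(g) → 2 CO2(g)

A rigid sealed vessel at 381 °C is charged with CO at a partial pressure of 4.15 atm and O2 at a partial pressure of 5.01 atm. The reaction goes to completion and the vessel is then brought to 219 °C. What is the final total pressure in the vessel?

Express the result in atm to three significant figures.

5.33 atm

At constant V, partial pressures at 381 °C are proportional to moles, so apply stoichiometry directly to pressures.
P(O2) required for 4.15 atm of CO = (1/2) × 4.15 = 2.075 atm; available 5.01 atm, so CO is limiting.
P(O2) remaining = 5.01 − (1/2) × 4.15 = 2.935 atm
P(gaseous products) = (2)/2 × 4.15 = 4.150 atm
P_total at 381 °C = 2.935 + 4.150 = 7.085 atm
Scaling to 219 °C: P = 7.085 × 492.15/654.15 = 5.330 atm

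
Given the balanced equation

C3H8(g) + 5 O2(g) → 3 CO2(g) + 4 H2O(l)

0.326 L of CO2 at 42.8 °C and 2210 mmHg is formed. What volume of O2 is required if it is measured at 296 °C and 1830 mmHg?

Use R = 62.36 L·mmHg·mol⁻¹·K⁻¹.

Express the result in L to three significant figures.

n(CO2) = PV/RT = (2210 × 0.326) / (62.36 × 315.95) = 0.03657 mol
n(O2) = (5/3) × 0.03657 = 0.06095 mol
V = nRT/P = 0.06095 × 62.36 × 569.15 / 1830 = 1.182 L

1.18 L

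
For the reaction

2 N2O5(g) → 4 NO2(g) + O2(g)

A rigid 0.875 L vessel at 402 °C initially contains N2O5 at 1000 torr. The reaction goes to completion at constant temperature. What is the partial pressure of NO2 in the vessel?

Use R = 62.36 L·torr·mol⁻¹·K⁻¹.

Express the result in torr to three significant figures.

n(N2O5)₀ = PV/RT = (1000 × 0.875) / (62.36 × 675.15) = 0.02078 mol
n(NO2) = (4/2) × 0.02078 = 0.04156 mol
P(NO2) = nRT/V = 0.04156 × 62.36 × 675.15 / 0.875 = 2000 torr

2000 torr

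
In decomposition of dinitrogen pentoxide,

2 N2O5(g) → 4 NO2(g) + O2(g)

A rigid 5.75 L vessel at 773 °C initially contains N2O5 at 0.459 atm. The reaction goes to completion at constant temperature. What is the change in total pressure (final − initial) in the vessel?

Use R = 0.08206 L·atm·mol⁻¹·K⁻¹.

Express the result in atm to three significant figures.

0.688 atm

At constant T and V, P ∝ n(gas): 2 mol gas → 5 mol gas.
P_final = (5/2) × 0.459 = 1.147 atm; ΔP = 1.147 − 0.459 = 0.6880 atm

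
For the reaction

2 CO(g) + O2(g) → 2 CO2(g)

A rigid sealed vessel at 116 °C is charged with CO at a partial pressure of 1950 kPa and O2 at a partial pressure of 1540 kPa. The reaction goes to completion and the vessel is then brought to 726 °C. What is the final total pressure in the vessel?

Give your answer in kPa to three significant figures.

6460 kPa

With V and T fixed, P_i ∝ n_i, so the mole ratios apply directly to partial pressures at 116 °C.
P(O2) required for 1950 kPa of CO = (1/2) × 1950 = 975.0 kPa; available 1540 kPa, so CO is limiting.
P(O2) remaining = 1540 − (1/2) × 1950 = 565.0 kPa
P(gaseous products) = (2)/2 × 1950 = 1950 kPa
P_total at 116 °C = 565.0 + 1950 = 2515 kPa
Scaling to 726 °C: P = 2515 × 999.15/389.15 = 6457 kPa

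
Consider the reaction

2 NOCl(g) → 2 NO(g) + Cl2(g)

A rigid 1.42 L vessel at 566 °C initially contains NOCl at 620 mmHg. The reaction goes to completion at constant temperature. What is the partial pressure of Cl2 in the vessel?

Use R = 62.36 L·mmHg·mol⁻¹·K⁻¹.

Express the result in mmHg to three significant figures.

310 mmHg

n(NOCl)₀ = PV/RT = (620 × 1.42) / (62.36 × 839.15) = 0.01682 mol
n(Cl2) = (1/2) × 0.01682 = 0.008410 mol
P(Cl2) = nRT/V = 0.008410 × 62.36 × 839.15 / 1.42 = 309.9 mmHg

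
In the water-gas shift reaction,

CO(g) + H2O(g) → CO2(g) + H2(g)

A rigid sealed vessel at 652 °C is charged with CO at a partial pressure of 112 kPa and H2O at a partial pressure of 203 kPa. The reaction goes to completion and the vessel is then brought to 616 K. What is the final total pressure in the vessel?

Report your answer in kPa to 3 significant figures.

At constant V, partial pressures at 652 °C are proportional to moles, so apply stoichiometry directly to pressures.
P(H2O) required for 112 kPa of CO = (1/1) × 112 = 112.0 kPa; available 203 kPa, so CO is limiting.
P(H2O) remaining = 203 − (1/1) × 112 = 91.00 kPa
P(gaseous products) = (1+1)/1 × 112 = 224.0 kPa
P_total at 652 °C = 91.00 + 224.0 = 315.0 kPa
Scaling to 616 K: P = 315.0 × 616/925.15 = 209.7 kPa

210 kPa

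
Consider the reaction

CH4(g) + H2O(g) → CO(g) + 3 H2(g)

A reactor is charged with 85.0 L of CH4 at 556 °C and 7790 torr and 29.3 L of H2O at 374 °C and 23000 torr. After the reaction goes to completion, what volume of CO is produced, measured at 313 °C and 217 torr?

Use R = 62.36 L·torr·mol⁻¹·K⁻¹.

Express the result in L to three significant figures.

n(CH4) = PV/RT = (7790 × 85.0) / (62.36 × 829.15) = 12.81 mol
n(H2O) = PV/RT = (23000 × 29.3) / (62.36 × 647.15) = 16.70 mol
For 12.81 mol CH4, stoichiometry requires (1/1) × 12.81 = 12.81 mol H2O; 16.70 mol is available, so CH4 is limiting.
n(CO) = (1/1) × 12.81 = 12.81 mol
V(CO) = nRT/P = 12.81 × 62.36 × 586.15 / 217 = 2158 L

2160 L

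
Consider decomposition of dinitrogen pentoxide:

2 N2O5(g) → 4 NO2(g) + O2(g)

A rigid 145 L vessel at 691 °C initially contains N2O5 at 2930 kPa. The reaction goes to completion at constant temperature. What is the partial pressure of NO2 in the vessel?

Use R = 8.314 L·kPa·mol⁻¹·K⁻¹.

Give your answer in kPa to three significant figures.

n(N2O5)₀ = PV/RT = (2930 × 145) / (8.314 × 964.15) = 53.00 mol
n(NO2) = (4/2) × 53.00 = 106.0 mol
P(NO2) = nRT/V = 106.0 × 8.314 × 964.15 / 145 = 5860 kPa

5860 kPa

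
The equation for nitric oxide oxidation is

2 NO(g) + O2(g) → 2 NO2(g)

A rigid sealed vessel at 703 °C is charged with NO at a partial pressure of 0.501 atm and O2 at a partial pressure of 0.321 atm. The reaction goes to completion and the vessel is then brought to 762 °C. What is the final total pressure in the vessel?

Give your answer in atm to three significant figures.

Because the vessel is rigid and T is held at 703 °C, work the stoichiometry in partial pressures (P_i = n_iRT/V).
P(O2) required for 0.501 atm of NO = (1/2) × 0.501 = 0.2505 atm; available 0.321 atm, so NO is limiting.
P(O2) remaining = 0.321 − (1/2) × 0.501 = 0.07050 atm
P(gaseous products) = (2)/2 × 0.501 = 0.5010 atm
P_total at 703 °C = 0.07050 + 0.5010 = 0.5715 atm
Scaling to 762 °C: P = 0.5715 × 1035.15/976.15 = 0.6060 atm

0.606 atm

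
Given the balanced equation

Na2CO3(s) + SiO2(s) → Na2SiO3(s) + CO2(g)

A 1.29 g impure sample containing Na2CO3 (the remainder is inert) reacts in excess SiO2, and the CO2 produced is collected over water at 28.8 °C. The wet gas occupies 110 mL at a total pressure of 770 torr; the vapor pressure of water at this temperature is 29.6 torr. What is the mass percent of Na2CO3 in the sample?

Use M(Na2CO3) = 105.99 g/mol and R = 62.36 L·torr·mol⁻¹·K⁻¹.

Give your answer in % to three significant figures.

35.5 %

P(CO2) = 770 − 29.6 = 740.4 torr
n(CO2) = PV/RT = (740.4 × 0.1100) / (62.36 × 301.95) = 0.004325 mol
n(Na2CO3) = (1/1) × 0.004325 = 0.004325 mol
m(Na2CO3) = 0.004325 × 105.99 = 0.4584 g
%Na2CO3 = 0.4584 / 1.29 × 100 = 35.53%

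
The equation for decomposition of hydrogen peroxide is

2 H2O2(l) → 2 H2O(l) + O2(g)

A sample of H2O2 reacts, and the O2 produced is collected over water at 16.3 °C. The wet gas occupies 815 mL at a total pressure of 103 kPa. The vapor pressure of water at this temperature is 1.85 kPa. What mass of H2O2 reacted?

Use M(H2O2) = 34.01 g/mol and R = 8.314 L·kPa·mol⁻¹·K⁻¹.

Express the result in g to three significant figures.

P(O2) = 103 − 1.85 = 101.2 kPa
n(O2) = PV/RT = (101.2 × 0.8150) / (8.314 × 289.45) = 0.03427 mol
n(H2O2) = (2/1) × 0.03427 = 0.06854 mol
m(H2O2) = 0.06854 × 34.01 = 2.331 g

2.33 g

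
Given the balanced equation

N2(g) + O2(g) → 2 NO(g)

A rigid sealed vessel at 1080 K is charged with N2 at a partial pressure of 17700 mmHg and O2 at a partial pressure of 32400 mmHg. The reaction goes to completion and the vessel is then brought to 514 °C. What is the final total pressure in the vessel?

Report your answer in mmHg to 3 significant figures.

36500 mmHg

With V and T fixed, P_i ∝ n_i, so the mole ratios apply directly to partial pressures at 1080 K.
P(O2) required for 17700 mmHg of N2 = (1/1) × 17700 = 17700 mmHg; available 32400 mmHg, so N2 is limiting.
P(O2) remaining = 32400 − (1/1) × 17700 = 14700 mmHg
P(gaseous products) = (2)/1 × 17700 = 35400 mmHg
P_total at 1080 K = 14700 + 35400 = 50100 mmHg
Scaling to 514 °C: P = 50100 × 787.15/1080 = 36520 mmHg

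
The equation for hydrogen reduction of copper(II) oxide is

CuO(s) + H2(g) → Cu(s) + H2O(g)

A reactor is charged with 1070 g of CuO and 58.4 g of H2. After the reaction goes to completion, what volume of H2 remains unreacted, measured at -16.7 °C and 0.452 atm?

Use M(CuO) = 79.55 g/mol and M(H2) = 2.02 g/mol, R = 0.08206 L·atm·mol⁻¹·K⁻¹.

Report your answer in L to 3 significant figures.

n(CuO) = 1070 / 79.55 = 13.45 mol
n(H2) = 58.4 / 2.02 = 28.91 mol
For 13.45 mol CuO, stoichiometry requires (1/1) × 13.45 = 13.45 mol H2; 28.91 mol is available, so CuO is limiting.
n(H2) consumed = (1/1) × 13.45 = 13.45 mol; remaining = 28.91 − 13.45 = 15.46 mol
V(H2) = nRT/P = 15.46 × 0.08206 × 256.45 / 0.452 = 719.8 L

720 L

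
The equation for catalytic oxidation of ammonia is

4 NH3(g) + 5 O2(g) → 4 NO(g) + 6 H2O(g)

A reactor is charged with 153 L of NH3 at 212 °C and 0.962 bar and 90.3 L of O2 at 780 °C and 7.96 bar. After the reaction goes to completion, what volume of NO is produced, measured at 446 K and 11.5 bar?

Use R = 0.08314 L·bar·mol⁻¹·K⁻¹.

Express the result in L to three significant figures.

11.8 L

n(NH3) = PV/RT = (0.962 × 153) / (0.08314 × 485.15) = 3.649 mol
n(O2) = PV/RT = (7.96 × 90.3) / (0.08314 × 1053.15) = 8.209 mol
For 3.649 mol NH3, stoichiometry requires (5/4) × 3.649 = 4.561 mol O2; 8.209 mol is available, so NH3 is limiting.
n(NO) = (4/4) × 3.649 = 3.649 mol
V(NO) = nRT/P = 3.649 × 0.08314 × 446 / 11.5 = 11.77 L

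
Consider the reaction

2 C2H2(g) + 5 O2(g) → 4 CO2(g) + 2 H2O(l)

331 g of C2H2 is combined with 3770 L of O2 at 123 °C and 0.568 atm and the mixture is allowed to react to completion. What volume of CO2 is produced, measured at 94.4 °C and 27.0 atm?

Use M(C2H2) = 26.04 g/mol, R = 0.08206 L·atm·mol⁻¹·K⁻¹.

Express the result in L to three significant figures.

n(C2H2) = 331 / 26.04 = 12.71 mol
n(O2) = PV/RT = (0.568 × 3770) / (0.08206 × 396.15) = 65.87 mol
For 12.71 mol C2H2, stoichiometry requires (5/2) × 12.71 = 31.78 mol O2; 65.87 mol is available, so C2H2 is limiting.
n(CO2) = (4/2) × 12.71 = 25.42 mol
V(CO2) = nRT/P = 25.42 × 0.08206 × 367.55 / 27.0 = 28.40 L

28.4 L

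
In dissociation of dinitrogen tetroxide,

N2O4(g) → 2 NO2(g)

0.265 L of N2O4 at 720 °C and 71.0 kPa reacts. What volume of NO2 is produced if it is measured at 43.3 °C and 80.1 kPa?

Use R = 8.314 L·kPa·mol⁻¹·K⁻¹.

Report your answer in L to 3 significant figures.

0.150 L

n(N2O4) = PV/RT = (71.0 × 0.265) / (8.314 × 993.15) = 0.002279 mol
n(NO2) = (2/1) × 0.002279 = 0.004558 mol
V = nRT/P = 0.004558 × 8.314 × 316.45 / 80.1 = 0.1497 L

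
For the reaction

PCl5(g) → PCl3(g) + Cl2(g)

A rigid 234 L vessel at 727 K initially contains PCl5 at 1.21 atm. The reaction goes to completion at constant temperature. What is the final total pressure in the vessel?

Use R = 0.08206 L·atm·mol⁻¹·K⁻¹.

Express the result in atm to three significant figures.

2.42 atm

At constant T and V, P ∝ n(gas): 1 mol gas → 2 mol gas.
P_final = (2/1) × 1.21 = 2.420 atm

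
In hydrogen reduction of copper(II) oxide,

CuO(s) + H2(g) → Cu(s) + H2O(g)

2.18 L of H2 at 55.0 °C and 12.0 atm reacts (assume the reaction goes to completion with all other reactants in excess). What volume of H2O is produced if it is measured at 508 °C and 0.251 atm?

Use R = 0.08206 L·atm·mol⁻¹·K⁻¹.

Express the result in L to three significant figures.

248 L

n(H2) = PV/RT = (12.0 × 2.18) / (0.08206 × 328.15) = 0.9715 mol
n(H2O) = (1/1) × 0.9715 = 0.9715 mol
V = nRT/P = 0.9715 × 0.08206 × 781.15 / 0.251 = 248.1 L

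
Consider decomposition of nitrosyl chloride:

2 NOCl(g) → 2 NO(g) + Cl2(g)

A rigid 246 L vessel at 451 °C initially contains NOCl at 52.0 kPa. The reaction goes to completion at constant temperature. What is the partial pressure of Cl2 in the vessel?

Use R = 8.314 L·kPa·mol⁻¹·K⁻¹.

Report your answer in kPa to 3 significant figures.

26.0 kPa

n(NOCl)₀ = PV/RT = (52.0 × 246) / (8.314 × 724.15) = 2.125 mol
n(Cl2) = (1/2) × 2.125 = 1.062 mol
P(Cl2) = nRT/V = 1.062 × 8.314 × 724.15 / 246 = 25.99 kPa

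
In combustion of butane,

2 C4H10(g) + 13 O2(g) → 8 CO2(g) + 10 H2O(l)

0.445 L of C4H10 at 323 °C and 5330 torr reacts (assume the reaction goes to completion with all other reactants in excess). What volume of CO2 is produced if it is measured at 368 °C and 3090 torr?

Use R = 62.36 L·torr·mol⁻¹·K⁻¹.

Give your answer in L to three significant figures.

n(C4H10) = PV/RT = (5330 × 0.445) / (62.36 × 596.15) = 0.06380 mol
n(CO2) = (8/2) × 0.06380 = 0.2552 mol
V = nRT/P = 0.2552 × 62.36 × 641.15 / 3090 = 3.302 L

3.30 L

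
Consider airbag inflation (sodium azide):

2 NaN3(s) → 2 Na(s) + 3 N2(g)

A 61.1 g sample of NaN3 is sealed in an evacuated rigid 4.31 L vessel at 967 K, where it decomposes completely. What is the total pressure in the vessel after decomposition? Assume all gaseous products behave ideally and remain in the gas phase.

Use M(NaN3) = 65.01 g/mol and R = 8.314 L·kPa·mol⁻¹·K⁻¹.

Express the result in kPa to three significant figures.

n(NaN3) = 61.1 / 65.01 = 0.9399 mol
n(gas produced) = (3/2) × 0.9399 = 1.410 mol
P = nRT/V = 1.410 × 8.314 × 967 / 4.31 = 2630 kPa

2630 kPa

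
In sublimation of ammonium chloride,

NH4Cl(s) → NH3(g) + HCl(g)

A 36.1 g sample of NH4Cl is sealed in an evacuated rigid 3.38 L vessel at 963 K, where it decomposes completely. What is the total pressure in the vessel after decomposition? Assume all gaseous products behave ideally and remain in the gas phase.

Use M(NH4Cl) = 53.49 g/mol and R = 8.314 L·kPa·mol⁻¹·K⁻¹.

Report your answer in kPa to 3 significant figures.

3200 kPa

n(NH4Cl) = 36.1 / 53.49 = 0.6749 mol
n(gas produced) = (2/1) × 0.6749 = 1.350 mol
P = nRT/V = 1.350 × 8.314 × 963 / 3.38 = 3198 kPa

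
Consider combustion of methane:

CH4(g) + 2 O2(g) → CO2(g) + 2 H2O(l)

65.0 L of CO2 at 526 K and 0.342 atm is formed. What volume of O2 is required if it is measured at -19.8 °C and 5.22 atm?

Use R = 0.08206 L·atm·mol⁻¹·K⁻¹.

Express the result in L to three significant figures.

4.10 L

n(CO2) = PV/RT = (0.342 × 65.0) / (0.08206 × 526) = 0.5150 mol
n(O2) = (2/1) × 0.5150 = 1.030 mol
V = nRT/P = 1.030 × 0.08206 × 253.35 / 5.22 = 4.102 L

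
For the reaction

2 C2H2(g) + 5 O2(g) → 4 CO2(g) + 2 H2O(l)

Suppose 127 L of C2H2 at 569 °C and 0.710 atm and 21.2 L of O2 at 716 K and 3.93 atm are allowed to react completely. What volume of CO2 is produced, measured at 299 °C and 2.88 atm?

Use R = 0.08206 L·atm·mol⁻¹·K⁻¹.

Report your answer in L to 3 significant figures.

18.5 L

n(C2H2) = PV/RT = (0.710 × 127) / (0.08206 × 842.15) = 1.305 mol
n(O2) = PV/RT = (3.93 × 21.2) / (0.08206 × 716) = 1.418 mol
For 1.305 mol C2H2, stoichiometry requires (5/2) × 1.305 = 3.262 mol O2; 1.418 mol is available, so O2 is limiting.
n(CO2) = (4/5) × 1.418 = 1.134 mol
V(CO2) = nRT/P = 1.134 × 0.08206 × 572.15 / 2.88 = 18.49 L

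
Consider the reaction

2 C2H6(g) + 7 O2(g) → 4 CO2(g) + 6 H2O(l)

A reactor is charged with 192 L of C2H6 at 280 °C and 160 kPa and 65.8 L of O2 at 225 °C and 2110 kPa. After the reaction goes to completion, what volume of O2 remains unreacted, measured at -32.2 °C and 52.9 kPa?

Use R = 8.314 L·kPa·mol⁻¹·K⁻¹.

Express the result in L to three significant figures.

n(C2H6) = PV/RT = (160 × 192) / (8.314 × 553.15) = 6.680 mol
n(O2) = PV/RT = (2110 × 65.8) / (8.314 × 498.15) = 33.52 mol
For 6.680 mol C2H6, stoichiometry requires (7/2) × 6.680 = 23.38 mol O2; 33.52 mol is available, so C2H6 is limiting.
n(O2) consumed = (7/2) × 6.680 = 23.38 mol; remaining = 33.52 − 23.38 = 10.14 mol
V(O2) = nRT/P = 10.14 × 8.314 × 240.95 / 52.9 = 384.0 L

384 L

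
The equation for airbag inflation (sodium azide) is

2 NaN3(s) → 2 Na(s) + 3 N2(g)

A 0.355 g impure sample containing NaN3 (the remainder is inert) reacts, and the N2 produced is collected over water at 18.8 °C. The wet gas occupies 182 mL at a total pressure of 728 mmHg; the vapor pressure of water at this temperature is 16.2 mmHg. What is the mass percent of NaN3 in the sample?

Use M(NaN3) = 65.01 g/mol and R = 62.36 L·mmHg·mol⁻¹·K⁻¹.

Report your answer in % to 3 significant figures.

P(N2) = 728 − 16.2 = 711.8 mmHg
n(N2) = PV/RT = (711.8 × 0.1820) / (62.36 × 291.95) = 0.007116 mol
n(NaN3) = (2/3) × 0.007116 = 0.004744 mol
m(NaN3) = 0.004744 × 65.01 = 0.3084 g
%NaN3 = 0.3084 / 0.355 × 100 = 86.87%

86.9 %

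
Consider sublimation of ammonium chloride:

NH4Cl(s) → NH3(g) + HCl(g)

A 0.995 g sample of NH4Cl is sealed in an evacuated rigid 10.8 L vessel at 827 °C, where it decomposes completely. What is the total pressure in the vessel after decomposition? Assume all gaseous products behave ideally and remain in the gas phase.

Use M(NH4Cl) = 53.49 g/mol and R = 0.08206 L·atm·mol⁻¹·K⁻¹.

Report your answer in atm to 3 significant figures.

0.311 atm

n(NH4Cl) = 0.995 / 53.49 = 0.01860 mol
n(gas produced) = (2/1) × 0.01860 = 0.03720 mol
P = nRT/V = 0.03720 × 0.08206 × 1100.15 / 10.8 = 0.3110 atm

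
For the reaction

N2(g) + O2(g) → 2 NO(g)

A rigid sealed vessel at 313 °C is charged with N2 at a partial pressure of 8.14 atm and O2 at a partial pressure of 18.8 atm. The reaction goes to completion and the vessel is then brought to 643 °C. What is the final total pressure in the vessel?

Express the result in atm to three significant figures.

42.1 atm

At constant V, partial pressures at 313 °C are proportional to moles, so apply stoichiometry directly to pressures.
P(O2) required for 8.14 atm of N2 = (1/1) × 8.14 = 8.140 atm; available 18.8 atm, so N2 is limiting.
P(O2) remaining = 18.8 − (1/1) × 8.14 = 10.66 atm
P(gaseous products) = (2)/1 × 8.14 = 16.28 atm
P_total at 313 °C = 10.66 + 16.28 = 26.94 atm
Scaling to 643 °C: P = 26.94 × 916.15/586.15 = 42.11 atm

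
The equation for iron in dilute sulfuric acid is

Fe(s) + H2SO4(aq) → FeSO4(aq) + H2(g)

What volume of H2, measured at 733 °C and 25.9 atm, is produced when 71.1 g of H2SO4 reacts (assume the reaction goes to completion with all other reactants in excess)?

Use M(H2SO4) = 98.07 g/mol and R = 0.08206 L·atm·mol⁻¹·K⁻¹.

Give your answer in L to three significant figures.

2.31 L

n(H2SO4) = 71.10 / 98.07 = 0.7250 mol
n(H2) = (1/1) × 0.7250 = 0.7250 mol
V = nRT/P = 0.7250 × 0.08206 × 1006.15 / 25.9 = 2.311 L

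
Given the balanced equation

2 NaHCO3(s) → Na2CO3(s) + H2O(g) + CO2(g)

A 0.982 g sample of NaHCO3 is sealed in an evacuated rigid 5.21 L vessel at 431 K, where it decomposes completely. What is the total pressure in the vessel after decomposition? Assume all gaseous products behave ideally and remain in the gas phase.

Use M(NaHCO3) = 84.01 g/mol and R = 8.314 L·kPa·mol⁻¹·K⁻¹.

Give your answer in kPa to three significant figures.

n(NaHCO3) = 0.982 / 84.01 = 0.01169 mol
n(gas produced) = (2/2) × 0.01169 = 0.01169 mol
P = nRT/V = 0.01169 × 8.314 × 431 / 5.21 = 8.040 kPa

8.04 kPa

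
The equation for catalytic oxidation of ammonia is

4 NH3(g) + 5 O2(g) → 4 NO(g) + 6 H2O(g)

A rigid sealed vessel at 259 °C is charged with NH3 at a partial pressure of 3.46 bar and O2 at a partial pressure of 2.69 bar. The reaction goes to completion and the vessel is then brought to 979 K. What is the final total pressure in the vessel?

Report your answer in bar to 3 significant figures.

12.3 bar

With V and T fixed, P_i ∝ n_i, so the mole ratios apply directly to partial pressures at 259 °C.
P(O2) required for 3.46 bar of NH3 = (5/4) × 3.46 = 4.325 bar; available 2.69 bar, so O2 is limiting.
P(NH3) remaining = 3.46 − (4/5) × 2.69 = 1.308 bar
P(gaseous products) = (4+6)/5 × 2.69 = 5.380 bar
P_total at 259 °C = 1.308 + 5.380 = 6.688 bar
Scaling to 979 K: P = 6.688 × 979/532.15 = 12.30 bar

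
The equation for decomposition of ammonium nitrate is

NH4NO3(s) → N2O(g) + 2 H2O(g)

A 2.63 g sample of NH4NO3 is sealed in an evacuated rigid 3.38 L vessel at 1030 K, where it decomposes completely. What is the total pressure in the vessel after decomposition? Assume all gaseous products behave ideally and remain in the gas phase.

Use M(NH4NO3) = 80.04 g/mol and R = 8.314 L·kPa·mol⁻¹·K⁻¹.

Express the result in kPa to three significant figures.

n(NH4NO3) = 2.63 / 80.04 = 0.03286 mol
n(gas produced) = (3/1) × 0.03286 = 0.09858 mol
P = nRT/V = 0.09858 × 8.314 × 1030 / 3.38 = 249.8 kPa

250 kPa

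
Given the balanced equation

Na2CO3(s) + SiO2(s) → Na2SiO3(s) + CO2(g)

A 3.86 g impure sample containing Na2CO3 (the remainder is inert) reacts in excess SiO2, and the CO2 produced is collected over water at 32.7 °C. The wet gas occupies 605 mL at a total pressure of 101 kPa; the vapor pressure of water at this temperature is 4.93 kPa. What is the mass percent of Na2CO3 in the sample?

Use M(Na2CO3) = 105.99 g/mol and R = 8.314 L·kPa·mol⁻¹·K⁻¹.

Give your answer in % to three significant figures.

P(CO2) = 101 − 4.93 = 96.07 kPa
n(CO2) = PV/RT = (96.07 × 0.6050) / (8.314 × 305.85) = 0.02286 mol
n(Na2CO3) = (1/1) × 0.02286 = 0.02286 mol
m(Na2CO3) = 0.02286 × 105.99 = 2.423 g
%Na2CO3 = 2.423 / 3.86 × 100 = 62.77%

62.8 %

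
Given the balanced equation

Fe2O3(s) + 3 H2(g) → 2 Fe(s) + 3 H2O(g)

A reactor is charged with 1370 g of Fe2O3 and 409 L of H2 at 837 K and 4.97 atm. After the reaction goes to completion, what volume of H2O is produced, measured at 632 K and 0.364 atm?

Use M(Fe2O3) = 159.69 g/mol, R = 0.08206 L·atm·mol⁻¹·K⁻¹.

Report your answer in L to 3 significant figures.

n(Fe2O3) = 1370 / 159.69 = 8.579 mol
n(H2) = PV/RT = (4.97 × 409) / (0.08206 × 837) = 29.60 mol
For 8.579 mol Fe2O3, stoichiometry requires (3/1) × 8.579 = 25.74 mol H2; 29.60 mol is available, so Fe2O3 is limiting.
n(H2O) = (3/1) × 8.579 = 25.74 mol
V(H2O) = nRT/P = 25.74 × 0.08206 × 632 / 0.364 = 3667 L

3670 L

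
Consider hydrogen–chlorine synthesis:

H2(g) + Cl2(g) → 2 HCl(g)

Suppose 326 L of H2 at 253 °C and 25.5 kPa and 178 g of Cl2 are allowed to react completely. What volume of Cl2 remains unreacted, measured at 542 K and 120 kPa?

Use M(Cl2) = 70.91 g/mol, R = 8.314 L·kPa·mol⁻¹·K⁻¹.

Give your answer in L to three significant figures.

22.9 L

n(H2) = PV/RT = (25.5 × 326) / (8.314 × 526.15) = 1.900 mol
n(Cl2) = 178 / 70.91 = 2.510 mol
For 1.900 mol H2, stoichiometry requires (1/1) × 1.900 = 1.900 mol Cl2; 2.510 mol is available, so H2 is limiting.
n(Cl2) consumed = (1/1) × 1.900 = 1.900 mol; remaining = 2.510 − 1.900 = 0.6100 mol
V(Cl2) = nRT/P = 0.6100 × 8.314 × 542 / 120 = 22.91 L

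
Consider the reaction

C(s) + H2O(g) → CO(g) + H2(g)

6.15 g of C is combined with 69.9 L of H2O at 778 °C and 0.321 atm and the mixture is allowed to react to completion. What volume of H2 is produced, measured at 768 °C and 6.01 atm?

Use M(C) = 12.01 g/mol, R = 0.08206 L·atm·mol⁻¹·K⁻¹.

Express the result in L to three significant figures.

n(C) = 6.15 / 12.01 = 0.5121 mol
n(H2O) = PV/RT = (0.321 × 69.9) / (0.08206 × 1051.15) = 0.2601 mol
For 0.5121 mol C, stoichiometry requires (1/1) × 0.5121 = 0.5121 mol H2O; 0.2601 mol is available, so H2O is limiting.
n(H2) = (1/1) × 0.2601 = 0.2601 mol
V(H2) = nRT/P = 0.2601 × 0.08206 × 1041.15 / 6.01 = 3.698 L

3.70 L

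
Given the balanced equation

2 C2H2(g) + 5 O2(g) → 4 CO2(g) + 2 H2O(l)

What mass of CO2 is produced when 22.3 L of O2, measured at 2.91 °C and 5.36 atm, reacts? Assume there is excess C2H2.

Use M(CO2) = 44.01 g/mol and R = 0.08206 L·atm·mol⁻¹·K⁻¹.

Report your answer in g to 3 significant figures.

n(O2) = PV/RT = (5.36 × 22.3) / (0.08206 × 276.06) = 5.276 mol
n(CO2) = (4/5) × 5.276 = 4.221 mol
m(CO2) = 4.221 × 44.01 = 185.8 g

186 g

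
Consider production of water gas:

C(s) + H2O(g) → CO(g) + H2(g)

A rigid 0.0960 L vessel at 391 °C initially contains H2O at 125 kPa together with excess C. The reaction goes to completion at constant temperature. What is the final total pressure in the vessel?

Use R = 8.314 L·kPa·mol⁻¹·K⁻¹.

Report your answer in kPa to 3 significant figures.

250 kPa

Since T and V are fixed, P_final/P_initial = n_final/n_initial = 2/1.
P_final = (2/1) × 125 = 250.0 kPa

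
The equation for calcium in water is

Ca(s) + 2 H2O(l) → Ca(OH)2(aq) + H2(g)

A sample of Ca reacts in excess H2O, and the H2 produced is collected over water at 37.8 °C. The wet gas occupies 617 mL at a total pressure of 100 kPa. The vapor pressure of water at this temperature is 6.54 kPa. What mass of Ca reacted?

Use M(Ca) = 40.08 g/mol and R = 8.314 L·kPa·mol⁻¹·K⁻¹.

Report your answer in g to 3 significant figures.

P(H2) = 100 − 6.54 = 93.46 kPa
n(H2) = PV/RT = (93.46 × 0.6170) / (8.314 × 310.95) = 0.02231 mol
n(Ca) = (1/1) × 0.02231 = 0.02231 mol
m(Ca) = 0.02231 × 40.08 = 0.8942 g

0.894 g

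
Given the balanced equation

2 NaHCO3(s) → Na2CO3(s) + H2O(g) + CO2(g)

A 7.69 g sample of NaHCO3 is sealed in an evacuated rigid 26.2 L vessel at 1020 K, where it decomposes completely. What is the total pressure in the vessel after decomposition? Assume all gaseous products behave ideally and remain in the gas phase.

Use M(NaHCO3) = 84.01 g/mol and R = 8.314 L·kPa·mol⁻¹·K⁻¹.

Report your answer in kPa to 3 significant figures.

29.6 kPa

n(NaHCO3) = 7.69 / 84.01 = 0.09154 mol
n(gas produced) = (2/2) × 0.09154 = 0.09154 mol
P = nRT/V = 0.09154 × 8.314 × 1020 / 26.2 = 29.63 kPa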